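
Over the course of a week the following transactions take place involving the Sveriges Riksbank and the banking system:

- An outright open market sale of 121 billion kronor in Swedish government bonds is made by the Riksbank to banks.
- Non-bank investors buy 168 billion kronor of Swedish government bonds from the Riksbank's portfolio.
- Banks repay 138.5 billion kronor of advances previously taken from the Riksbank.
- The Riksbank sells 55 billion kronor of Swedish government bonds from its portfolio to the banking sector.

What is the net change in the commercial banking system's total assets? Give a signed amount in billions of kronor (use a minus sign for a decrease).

-306.5 billion

Riksbank balance sheet:
  Assets:      Securities −344B, Loans to banks −138.5B
  Liabilities: Bank reserves −482.5B
Commercial banking system:
  Assets:      Reserves at CB −482.5B, Securities +176B
  Liabilities: Checkable deposits −168B, Borrowings from CB −138.5B
Change in total bank assets = -306.5 billion.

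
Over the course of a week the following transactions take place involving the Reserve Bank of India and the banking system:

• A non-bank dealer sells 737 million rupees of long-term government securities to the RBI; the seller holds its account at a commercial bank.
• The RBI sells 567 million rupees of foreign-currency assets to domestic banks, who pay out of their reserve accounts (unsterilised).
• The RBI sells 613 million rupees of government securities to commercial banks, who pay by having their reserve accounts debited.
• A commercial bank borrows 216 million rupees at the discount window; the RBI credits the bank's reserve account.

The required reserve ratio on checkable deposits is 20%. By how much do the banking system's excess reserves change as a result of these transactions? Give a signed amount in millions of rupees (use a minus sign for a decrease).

-374.4 million

Asset purchase (from non-banks) 737 million rupees: reserves +737M, deposits +737M.
FX sale 567 million rupees: reserves −567M, deposits 0.
OMO sale (to banks) 613 million rupees: reserves −613M, deposits 0.
Discount-window loan 216 million rupees: reserves +216M, deposits 0.
Totals: Δreserves = −227M, Δdeposits = +737M.
Δrequired reserves = 20% × +737M = +147.4M.
Δexcess reserves = Δreserves − Δrequired = −227M − (+147.4M) = -374.4 million.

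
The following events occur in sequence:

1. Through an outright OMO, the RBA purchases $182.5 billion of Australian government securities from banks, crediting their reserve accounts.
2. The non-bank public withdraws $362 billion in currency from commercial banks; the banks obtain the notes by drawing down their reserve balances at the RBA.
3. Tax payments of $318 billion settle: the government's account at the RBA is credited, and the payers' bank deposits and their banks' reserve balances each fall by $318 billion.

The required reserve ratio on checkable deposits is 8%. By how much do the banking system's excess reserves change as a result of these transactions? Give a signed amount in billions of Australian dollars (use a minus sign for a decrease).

OMO purchase (from banks) $182.5 billion: reserves +$182.5B, deposits 0.
Currency withdrawal $362 billion: reserves −$362B, deposits −$362B.
Government account inflow $318 billion: reserves −$318B, deposits −$318B.
Totals: Δreserves = −$497.5B, Δdeposits = −$680B.
Δrequired reserves = 8% × −$680B = −$54.4B.
Δexcess reserves = Δreserves − Δrequired = −$497.5B − (−$54.4B) = -$443.1 billion.

-$443.1 billion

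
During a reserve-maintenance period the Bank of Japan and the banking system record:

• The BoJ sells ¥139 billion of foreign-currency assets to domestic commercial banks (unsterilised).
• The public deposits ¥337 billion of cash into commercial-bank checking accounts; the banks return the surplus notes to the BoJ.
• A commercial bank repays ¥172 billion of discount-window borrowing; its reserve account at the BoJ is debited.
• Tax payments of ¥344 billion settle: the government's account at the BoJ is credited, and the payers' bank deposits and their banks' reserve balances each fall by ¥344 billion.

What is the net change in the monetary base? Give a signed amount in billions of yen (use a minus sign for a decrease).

BoJ balance sheet:
  Assets:      Loans to banks −¥172B, Foreign assets −¥139B
  Liabilities: Bank reserves −¥318B, Currency in circulation −¥337B, Government deposits +¥344B
Monetary base = currency + reserves: −¥337B + (−¥318B) = -¥655 billion.

-¥655 billion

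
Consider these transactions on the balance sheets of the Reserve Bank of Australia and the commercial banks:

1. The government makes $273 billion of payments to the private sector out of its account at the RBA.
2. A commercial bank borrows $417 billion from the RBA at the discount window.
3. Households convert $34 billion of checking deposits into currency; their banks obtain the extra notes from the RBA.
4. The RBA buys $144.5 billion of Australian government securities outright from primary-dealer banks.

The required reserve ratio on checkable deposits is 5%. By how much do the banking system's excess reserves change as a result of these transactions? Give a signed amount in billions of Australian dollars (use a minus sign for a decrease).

+$788.55 billion

Government spending $273 billion: reserves +$273B, deposits +$273B.
Discount-window loan $417 billion: reserves +$417B, deposits 0.
Currency withdrawal $34 billion: reserves −$34B, deposits −$34B.
OMO purchase (from banks) $144.5 billion: reserves +$144.5B, deposits 0.
Totals: Δreserves = +$800.5B, Δdeposits = +$239B.
Δrequired reserves = 5% × +$239B = +$11.95B.
Δexcess reserves = Δreserves − Δrequired = +$800.5B − (+$11.95B) = +$788.55 billion.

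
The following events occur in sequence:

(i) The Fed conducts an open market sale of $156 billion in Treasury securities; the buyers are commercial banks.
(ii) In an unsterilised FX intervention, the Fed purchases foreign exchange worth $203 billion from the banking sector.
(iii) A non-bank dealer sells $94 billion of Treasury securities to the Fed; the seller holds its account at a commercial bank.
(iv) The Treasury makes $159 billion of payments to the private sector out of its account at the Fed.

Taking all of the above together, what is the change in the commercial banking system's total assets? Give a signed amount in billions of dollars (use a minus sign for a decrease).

+$253 billion

Fed balance sheet:
  Assets:      Securities −$62B, Foreign assets +$203B
  Liabilities: Bank reserves +$300B, Government deposits −$159B
Commercial banking system:
  Assets:      Reserves at CB +$300B, Securities +$156B, Foreign assets −$203B
  Liabilities: Checkable deposits +$253B
Change in total bank assets = +$253 billion.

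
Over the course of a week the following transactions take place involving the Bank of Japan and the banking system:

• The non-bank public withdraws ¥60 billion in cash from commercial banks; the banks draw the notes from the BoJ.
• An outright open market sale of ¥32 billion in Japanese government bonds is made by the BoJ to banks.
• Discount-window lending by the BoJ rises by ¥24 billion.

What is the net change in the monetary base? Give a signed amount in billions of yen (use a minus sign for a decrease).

-¥8 billion

BoJ balance sheet:
  Assets:      Securities −¥32B, Loans to banks +¥24B
  Liabilities: Bank reserves −¥68B, Currency in circulation +¥60B
Commercial banking system:
  Assets:      Reserves at CB −¥68B, Securities +¥32B
  Liabilities: Checkable deposits −¥60B, Borrowings from CB +¥24B
Monetary base = currency + reserves: +¥60B + (−¥68B) = -¥8 billion.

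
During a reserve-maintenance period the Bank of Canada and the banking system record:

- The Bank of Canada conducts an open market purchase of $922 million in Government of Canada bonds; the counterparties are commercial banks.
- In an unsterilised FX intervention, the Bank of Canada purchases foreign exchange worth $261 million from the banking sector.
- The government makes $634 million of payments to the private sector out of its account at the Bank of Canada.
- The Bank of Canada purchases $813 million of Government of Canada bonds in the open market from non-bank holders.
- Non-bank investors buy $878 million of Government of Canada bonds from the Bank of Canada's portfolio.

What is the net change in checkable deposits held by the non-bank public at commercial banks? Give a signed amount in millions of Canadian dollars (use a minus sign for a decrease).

+$569 million

Bank of Canada balance sheet:
  Assets:      Securities +$857M, Foreign assets +$261M
  Liabilities: Bank reserves +$1752M, Government deposits −$634M
Commercial banking system:
  Assets:      Reserves at CB +$1752M, Securities −$922M, Foreign assets −$261M
  Liabilities: Checkable deposits +$569M
So the change in checkable deposits held by the non-bank public at commercial banks is +$569 million.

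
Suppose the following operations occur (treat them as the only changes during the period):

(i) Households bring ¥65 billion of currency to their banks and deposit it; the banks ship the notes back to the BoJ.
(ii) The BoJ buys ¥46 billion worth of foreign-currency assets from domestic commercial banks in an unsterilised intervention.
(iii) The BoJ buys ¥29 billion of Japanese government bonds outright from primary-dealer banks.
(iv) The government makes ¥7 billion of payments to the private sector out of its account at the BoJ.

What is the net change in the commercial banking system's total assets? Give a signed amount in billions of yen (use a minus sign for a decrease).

+¥72 billion

Currency deposit ¥65 billion: bank balance sheets expand → +¥65B.
FX purchase ¥46 billion: just an asset swap on bank balance sheets → 0.
OMO purchase (from banks) ¥29 billion: just an asset swap on bank balance sheets → 0.
Government spending ¥7 billion: bank balance sheets expand → +¥7B.
Net: 65 + 0 + 0 + 7 = +¥72 billion.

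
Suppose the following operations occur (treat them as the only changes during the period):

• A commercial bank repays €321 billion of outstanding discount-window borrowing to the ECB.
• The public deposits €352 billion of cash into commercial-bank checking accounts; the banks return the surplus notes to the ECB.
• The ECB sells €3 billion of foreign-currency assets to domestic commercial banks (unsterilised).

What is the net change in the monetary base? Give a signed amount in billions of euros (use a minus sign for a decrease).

-€324 billion

Discount-window repayment €321 billion: ECB balance sheet contracts → −€321B.
Currency deposit €352 billion: just a shift between currency and reserves — both are base money → 0.
FX sale €3 billion: ECB balance sheet contracts → −€3B.
Net: −321 + 0 − 3 = -€324 billion.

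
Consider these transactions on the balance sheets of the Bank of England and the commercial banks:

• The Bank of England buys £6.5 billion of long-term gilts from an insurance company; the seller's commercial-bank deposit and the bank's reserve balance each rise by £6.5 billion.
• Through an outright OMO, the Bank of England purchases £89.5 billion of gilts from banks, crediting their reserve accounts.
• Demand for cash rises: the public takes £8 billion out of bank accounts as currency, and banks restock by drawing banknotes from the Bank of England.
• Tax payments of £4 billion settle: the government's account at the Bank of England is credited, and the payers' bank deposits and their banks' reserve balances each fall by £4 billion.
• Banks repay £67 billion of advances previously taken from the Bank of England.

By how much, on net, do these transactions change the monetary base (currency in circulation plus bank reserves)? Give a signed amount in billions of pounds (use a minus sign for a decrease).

+£25 billion

Bank of England balance sheet:
  Assets:      Securities +£96B, Loans to banks −£67B
  Liabilities: Bank reserves +£17B, Currency in circulation +£8B, Government deposits +£4B
Commercial banking system:
  Assets:      Reserves at CB +£17B, Securities −£89.5B
  Liabilities: Checkable deposits −£5.5B, Borrowings from CB −£67B
Monetary base = currency + reserves: +£8B + (+£17B) = +£25 billion.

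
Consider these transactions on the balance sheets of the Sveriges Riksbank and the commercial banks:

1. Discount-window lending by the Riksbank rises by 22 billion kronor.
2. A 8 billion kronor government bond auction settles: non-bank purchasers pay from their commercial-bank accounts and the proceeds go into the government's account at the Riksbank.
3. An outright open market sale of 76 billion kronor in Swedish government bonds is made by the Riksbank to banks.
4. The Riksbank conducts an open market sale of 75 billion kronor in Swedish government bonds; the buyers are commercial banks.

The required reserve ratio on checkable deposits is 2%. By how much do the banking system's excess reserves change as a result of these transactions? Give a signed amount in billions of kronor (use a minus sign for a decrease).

-136.84 billion

Discount-window loan 22 billion kronor: reserves +22B, deposits 0.
Government account inflow 8 billion kronor: reserves −8B, deposits −8B.
OMO sale (to banks) 76 billion kronor: reserves −76B, deposits 0.
OMO sale (to banks) 75 billion kronor: reserves −75B, deposits 0.
Totals: Δreserves = −137B, Δdeposits = −8B.
Δrequired reserves = 2% × −8B = −0.16B.
Δexcess reserves = Δreserves − Δrequired = −137B − (−0.16B) = -136.84 billion.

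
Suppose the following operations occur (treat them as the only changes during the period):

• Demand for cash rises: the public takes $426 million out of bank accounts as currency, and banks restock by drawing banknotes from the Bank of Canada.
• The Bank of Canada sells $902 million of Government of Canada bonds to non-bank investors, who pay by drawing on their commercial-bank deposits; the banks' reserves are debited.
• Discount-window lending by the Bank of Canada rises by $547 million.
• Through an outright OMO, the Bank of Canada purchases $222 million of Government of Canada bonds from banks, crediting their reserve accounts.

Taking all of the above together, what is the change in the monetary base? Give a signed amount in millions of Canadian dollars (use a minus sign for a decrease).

-$133 million

Bank of Canada balance sheet:
  Assets:      Securities −$680M, Loans to banks +$547M
  Liabilities: Bank reserves −$559M, Currency in circulation +$426M
Monetary base = currency + reserves: +$426M + (−$559M) = -$133 million.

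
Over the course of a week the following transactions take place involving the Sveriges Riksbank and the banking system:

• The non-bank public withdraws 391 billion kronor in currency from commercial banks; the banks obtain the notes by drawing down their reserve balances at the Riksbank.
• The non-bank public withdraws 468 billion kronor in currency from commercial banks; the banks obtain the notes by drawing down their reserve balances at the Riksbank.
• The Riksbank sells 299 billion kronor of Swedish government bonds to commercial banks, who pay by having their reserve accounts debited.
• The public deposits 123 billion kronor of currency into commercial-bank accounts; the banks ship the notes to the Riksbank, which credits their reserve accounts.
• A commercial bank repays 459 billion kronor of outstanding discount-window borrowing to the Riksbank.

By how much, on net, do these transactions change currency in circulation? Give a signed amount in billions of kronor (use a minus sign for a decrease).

+736 billion

Currency withdrawal 391 billion kronor: notes leave the central bank → +391B.
Currency withdrawal 468 billion kronor: notes leave the central bank → +468B.
OMO sale (to banks) 299 billion kronor: no currency enters or leaves circulation → 0.
Currency deposit 123 billion kronor: notes return to the central bank → −123B.
Discount-window repayment 459 billion kronor: no currency enters or leaves circulation → 0.
Net: 391 + 468 + 0 − 123 + 0 = +736 billion.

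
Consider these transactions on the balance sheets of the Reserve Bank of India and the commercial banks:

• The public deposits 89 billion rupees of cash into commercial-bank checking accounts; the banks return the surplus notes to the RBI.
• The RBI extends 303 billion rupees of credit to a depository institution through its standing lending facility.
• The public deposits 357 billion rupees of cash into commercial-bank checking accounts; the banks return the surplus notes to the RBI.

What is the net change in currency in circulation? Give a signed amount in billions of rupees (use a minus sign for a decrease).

RBI balance sheet:
  Assets:      Loans to banks +303B
  Liabilities: Bank reserves +749B, Currency in circulation −446B
So the change in currency in circulation is -446 billion.

-446 billion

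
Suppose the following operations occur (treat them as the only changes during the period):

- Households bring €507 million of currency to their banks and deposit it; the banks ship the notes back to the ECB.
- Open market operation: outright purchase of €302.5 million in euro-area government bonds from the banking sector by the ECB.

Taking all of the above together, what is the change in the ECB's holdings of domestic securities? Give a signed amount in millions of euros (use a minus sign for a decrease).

+€302.5 million

Currency deposit €507 million: the ECB's securities portfolio is untouched → 0.
OMO purchase (from banks) €302.5 million: securities added to the ECB's portfolio → +€302.5M.
Net: 0 + 302.5 = +€302.5 million.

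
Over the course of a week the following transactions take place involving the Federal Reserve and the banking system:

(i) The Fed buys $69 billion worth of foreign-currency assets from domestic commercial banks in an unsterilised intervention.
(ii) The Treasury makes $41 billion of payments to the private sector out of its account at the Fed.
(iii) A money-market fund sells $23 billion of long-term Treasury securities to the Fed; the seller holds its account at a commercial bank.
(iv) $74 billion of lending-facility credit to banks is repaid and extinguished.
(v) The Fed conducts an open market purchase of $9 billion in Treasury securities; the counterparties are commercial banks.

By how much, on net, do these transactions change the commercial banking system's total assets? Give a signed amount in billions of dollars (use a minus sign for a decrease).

-$10 billion

FX purchase $69 billion: just an asset swap on bank balance sheets → 0.
Government spending $41 billion: bank balance sheets expand → +$41B.
Asset purchase (from non-banks) $23 billion: bank balance sheets expand → +$23B.
Discount-window repayment $74 billion: bank balance sheets shrink → −$74B.
OMO purchase (from banks) $9 billion: just an asset swap on bank balance sheets → 0.
Net: 0 + 41 + 23 − 74 + 0 = -$10 billion.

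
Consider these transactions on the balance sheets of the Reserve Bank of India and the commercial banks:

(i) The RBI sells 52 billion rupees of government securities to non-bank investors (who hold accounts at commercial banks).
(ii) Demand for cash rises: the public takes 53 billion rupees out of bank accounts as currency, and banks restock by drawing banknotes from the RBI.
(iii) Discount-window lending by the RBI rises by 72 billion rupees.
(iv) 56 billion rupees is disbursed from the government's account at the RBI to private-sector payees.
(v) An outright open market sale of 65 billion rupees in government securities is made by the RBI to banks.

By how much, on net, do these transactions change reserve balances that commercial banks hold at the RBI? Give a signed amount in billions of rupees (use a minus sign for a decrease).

Asset sale (to non-banks) 52 billion rupees: the non-bank buyers' banks settle from reserves → −52B.
Currency withdrawal 53 billion rupees: banks swap reserves for currency → −53B.
Discount-window loan 72 billion rupees: the loan is credited to the bank's reserve account → +72B.
Government spending 56 billion rupees: government payments flow into bank reserve accounts → +56B.
OMO sale (to banks) 65 billion rupees: the buying banks pay out of their reserve balances → −65B.
Net: −52 − 53 + 72 + 56 − 65 = -42 billion.

-42 billion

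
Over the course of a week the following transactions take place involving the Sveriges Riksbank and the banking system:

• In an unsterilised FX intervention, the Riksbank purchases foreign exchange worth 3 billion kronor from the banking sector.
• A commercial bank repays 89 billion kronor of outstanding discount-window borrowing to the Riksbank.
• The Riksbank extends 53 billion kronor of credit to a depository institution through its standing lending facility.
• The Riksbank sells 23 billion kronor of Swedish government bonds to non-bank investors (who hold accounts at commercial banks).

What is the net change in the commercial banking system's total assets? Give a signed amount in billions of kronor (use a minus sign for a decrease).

Riksbank balance sheet:
  Assets:      Securities −23B, Loans to banks −36B, Foreign assets +3B
  Liabilities: Bank reserves −56B
Commercial banking system:
  Assets:      Reserves at CB −56B, Foreign assets −3B
  Liabilities: Checkable deposits −23B, Borrowings from CB −36B
Change in total bank assets = -59 billion.

-59 billion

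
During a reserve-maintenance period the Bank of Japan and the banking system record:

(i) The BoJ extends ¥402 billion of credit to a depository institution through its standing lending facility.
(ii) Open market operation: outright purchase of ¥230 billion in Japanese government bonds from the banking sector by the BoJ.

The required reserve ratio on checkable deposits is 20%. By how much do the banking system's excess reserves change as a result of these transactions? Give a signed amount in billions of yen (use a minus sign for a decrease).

Discount-window loan ¥402 billion: reserves +¥402B, deposits 0.
OMO purchase (from banks) ¥230 billion: reserves +¥230B, deposits 0.
Totals: Δreserves = +¥632B, Δdeposits = 0.
Δrequired reserves = 20% × 0 = 0.
Δexcess reserves = Δreserves − Δrequired = +¥632B − (0) = +¥632 billion.

+¥632 billion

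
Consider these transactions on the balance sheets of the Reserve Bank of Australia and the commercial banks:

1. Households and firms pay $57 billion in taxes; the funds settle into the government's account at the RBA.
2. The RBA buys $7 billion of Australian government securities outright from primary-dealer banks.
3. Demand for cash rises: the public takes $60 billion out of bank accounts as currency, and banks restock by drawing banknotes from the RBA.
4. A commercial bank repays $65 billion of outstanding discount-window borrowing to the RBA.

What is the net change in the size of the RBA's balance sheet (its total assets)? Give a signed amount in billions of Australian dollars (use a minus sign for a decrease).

Government account inflow $57 billion: only the composition of liabilities changes → 0.
OMO purchase (from banks) $7 billion: an RBA asset is acquired → +$7B.
Currency withdrawal $60 billion: only the composition of liabilities changes → 0.
Discount-window repayment $65 billion: an RBA asset is shed → −$65B.
Net: 0 + 7 + 0 − 65 = -$58 billion.

-$58 billion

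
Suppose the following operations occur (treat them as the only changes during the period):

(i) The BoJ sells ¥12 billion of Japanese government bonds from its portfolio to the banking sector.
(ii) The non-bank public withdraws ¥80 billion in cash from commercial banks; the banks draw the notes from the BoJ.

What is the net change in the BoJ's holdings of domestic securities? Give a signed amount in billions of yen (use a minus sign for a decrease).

BoJ balance sheet:
  Assets:      Securities −¥12B
  Liabilities: Bank reserves −¥92B, Currency in circulation +¥80B
Commercial banking system:
  Assets:      Reserves at CB −¥92B, Securities +¥12B
  Liabilities: Checkable deposits −¥80B
So the change in the BoJ's holdings of domestic securities is -¥12 billion.

-¥12 billion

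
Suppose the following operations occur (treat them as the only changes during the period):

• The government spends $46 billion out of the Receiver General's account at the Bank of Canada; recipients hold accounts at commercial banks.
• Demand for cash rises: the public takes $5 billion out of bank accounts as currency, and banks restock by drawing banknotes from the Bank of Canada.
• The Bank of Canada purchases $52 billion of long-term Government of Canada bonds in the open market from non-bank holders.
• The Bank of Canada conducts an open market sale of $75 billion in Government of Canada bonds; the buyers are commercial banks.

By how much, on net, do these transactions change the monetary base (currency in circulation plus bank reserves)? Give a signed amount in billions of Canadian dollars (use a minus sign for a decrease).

Government spending $46 billion: a non-base liability converts back to reserves → +$46B.
Currency withdrawal $5 billion: just a shift between currency and reserves — both are base money → 0.
Asset purchase (from non-banks) $52 billion: Bank of Canada balance sheet expands → +$52B.
OMO sale (to banks) $75 billion: Bank of Canada balance sheet contracts → −$75B.
Net: 46 + 0 + 52 − 75 = +$23 billion.

+$23 billion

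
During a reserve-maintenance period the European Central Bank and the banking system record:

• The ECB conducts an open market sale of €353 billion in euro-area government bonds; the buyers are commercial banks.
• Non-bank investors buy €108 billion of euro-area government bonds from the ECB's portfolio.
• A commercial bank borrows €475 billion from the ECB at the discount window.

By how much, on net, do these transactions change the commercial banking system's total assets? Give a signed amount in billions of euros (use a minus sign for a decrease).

OMO sale (to banks) €353 billion: just an asset swap on bank balance sheets → 0.
Asset sale (to non-banks) €108 billion: bank balance sheets shrink → −€108B.
Discount-window loan €475 billion: bank balance sheets expand → +€475B.
Net: 0 − 108 + 475 = +€367 billion.

+€367 billion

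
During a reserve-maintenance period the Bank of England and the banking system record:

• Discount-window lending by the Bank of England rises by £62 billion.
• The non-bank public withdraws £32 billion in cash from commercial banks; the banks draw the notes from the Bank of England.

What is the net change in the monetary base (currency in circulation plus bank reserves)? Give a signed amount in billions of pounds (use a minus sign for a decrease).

Bank of England balance sheet:
  Assets:      Loans to banks +£62B
  Liabilities: Bank reserves +£30B, Currency in circulation +£32B
Commercial banking system:
  Assets:      Reserves at CB +£30B
  Liabilities: Checkable deposits −£32B, Borrowings from CB +£62B
Monetary base = currency + reserves: +£32B + (+£30B) = +£62 billion.

+£62 billion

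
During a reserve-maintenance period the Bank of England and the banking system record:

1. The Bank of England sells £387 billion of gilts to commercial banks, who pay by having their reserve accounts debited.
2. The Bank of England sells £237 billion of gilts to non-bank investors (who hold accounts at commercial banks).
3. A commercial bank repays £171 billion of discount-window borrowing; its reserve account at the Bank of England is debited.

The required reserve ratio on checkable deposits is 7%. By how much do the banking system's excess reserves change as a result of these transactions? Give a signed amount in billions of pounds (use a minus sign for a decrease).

OMO sale (to banks) £387 billion: reserves −£387B, deposits 0.
Asset sale (to non-banks) £237 billion: reserves −£237B, deposits −£237B.
Discount-window repayment £171 billion: reserves −£171B, deposits 0.
Totals: Δreserves = −£795B, Δdeposits = −£237B.
Δrequired reserves = 7% × −£237B = −£16.59B.
Δexcess reserves = Δreserves − Δrequired = −£795B − (−£16.59B) = -£778.41 billion.

-£778.41 billion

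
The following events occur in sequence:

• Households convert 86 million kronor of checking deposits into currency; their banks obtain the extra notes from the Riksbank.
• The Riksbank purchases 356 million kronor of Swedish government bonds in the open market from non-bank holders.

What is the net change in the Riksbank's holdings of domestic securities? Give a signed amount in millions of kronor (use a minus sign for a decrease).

+356 million

Currency withdrawal 86 million kronor: the Riksbank's securities portfolio is untouched → 0.
Asset purchase (from non-banks) 356 million kronor: securities added to the Riksbank's portfolio → +356M.
Net: 0 + 356 = +356 million.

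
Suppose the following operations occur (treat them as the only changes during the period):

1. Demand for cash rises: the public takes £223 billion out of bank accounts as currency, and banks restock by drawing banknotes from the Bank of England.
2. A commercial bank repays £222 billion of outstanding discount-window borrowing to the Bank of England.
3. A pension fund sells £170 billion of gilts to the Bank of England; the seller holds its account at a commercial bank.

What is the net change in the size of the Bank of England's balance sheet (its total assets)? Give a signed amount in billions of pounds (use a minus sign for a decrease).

Bank of England balance sheet:
  Assets:      Securities +£170B, Loans to banks −£222B
  Liabilities: Bank reserves −£275B, Currency in circulation +£223B
Change in total Bank of England assets = -£52 billion.

-£52 billion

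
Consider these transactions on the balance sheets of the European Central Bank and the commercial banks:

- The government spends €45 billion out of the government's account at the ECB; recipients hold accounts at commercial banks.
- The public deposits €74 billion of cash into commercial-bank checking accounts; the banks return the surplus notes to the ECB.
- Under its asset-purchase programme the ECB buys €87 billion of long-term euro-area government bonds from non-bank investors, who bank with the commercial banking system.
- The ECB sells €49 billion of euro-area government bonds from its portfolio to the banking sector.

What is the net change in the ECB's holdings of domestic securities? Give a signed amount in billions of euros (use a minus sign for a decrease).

+€38 billion

Government spending €45 billion: the ECB's securities portfolio is untouched → 0.
Currency deposit €74 billion: the ECB's securities portfolio is untouched → 0.
Asset purchase (from non-banks) €87 billion: securities added to the ECB's portfolio → +€87B.
OMO sale (to banks) €49 billion: securities removed from the ECB's portfolio → −€49B.
Net: 0 + 0 + 87 − 49 = +€38 billion.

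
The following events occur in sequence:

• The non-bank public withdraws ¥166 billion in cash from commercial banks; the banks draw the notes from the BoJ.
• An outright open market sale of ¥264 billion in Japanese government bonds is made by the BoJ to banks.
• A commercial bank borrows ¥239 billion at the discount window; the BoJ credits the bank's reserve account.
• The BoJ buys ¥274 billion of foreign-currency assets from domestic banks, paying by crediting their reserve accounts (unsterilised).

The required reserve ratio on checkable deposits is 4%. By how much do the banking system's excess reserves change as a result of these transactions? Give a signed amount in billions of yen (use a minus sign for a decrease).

+¥89.64 billion

Currency withdrawal ¥166 billion: reserves −¥166B, deposits −¥166B.
OMO sale (to banks) ¥264 billion: reserves −¥264B, deposits 0.
Discount-window loan ¥239 billion: reserves +¥239B, deposits 0.
FX purchase ¥274 billion: reserves +¥274B, deposits 0.
Totals: Δreserves = +¥83B, Δdeposits = −¥166B.
Δrequired reserves = 4% × −¥166B = −¥6.64B.
Δexcess reserves = Δreserves − Δrequired = +¥83B − (−¥6.64B) = +¥89.64 billion.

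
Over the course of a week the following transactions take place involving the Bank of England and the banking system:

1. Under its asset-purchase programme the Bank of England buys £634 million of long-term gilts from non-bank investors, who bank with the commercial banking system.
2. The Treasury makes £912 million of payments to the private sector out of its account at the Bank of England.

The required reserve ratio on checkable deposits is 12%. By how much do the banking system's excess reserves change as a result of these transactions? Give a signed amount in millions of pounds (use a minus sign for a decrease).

+£1360.48 million

Asset purchase (from non-banks) £634 million: reserves +£634M, deposits +£634M.
Government spending £912 million: reserves +£912M, deposits +£912M.
Totals: Δreserves = +£1546M, Δdeposits = +£1546M.
Δrequired reserves = 12% × +£1546M = +£185.52M.
Δexcess reserves = Δreserves − Δrequired = +£1546M − (+£185.52M) = +£1360.48 million.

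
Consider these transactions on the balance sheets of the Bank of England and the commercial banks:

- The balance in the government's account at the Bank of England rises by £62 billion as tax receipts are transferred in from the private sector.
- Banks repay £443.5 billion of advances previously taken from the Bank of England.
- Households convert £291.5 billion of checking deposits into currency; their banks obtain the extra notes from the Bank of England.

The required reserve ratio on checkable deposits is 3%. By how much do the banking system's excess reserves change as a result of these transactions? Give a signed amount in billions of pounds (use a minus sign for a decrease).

-£786.395 billion

Government account inflow £62 billion: reserves −£62B, deposits −£62B.
Discount-window repayment £443.5 billion: reserves −£443.5B, deposits 0.
Currency withdrawal £291.5 billion: reserves −£291.5B, deposits −£291.5B.
Totals: Δreserves = −£797B, Δdeposits = −£353.5B.
Δrequired reserves = 3% × −£353.5B = −£10.605B.
Δexcess reserves = Δreserves − Δrequired = −£797B − (−£10.605B) = -£786.395 billion.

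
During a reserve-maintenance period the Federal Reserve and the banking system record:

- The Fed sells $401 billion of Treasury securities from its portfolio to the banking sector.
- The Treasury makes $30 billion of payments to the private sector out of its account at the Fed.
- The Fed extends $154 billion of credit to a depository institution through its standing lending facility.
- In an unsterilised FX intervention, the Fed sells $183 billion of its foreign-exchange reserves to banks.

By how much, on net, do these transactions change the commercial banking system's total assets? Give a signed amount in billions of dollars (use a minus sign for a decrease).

OMO sale (to banks) $401 billion: just an asset swap on bank balance sheets → 0.
Government spending $30 billion: bank balance sheets expand → +$30B.
Discount-window loan $154 billion: bank balance sheets expand → +$154B.
FX sale $183 billion: just an asset swap on bank balance sheets → 0.
Net: 0 + 30 + 154 + 0 = +$184 billion.

+$184 billion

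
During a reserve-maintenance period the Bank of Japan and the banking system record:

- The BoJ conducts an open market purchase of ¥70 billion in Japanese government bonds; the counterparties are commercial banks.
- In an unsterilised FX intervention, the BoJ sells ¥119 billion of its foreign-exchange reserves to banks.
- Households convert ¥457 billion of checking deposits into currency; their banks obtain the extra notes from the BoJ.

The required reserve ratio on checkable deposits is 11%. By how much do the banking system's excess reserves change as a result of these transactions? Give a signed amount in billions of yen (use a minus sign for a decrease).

-¥455.73 billion

OMO purchase (from banks) ¥70 billion: reserves +¥70B, deposits 0.
FX sale ¥119 billion: reserves −¥119B, deposits 0.
Currency withdrawal ¥457 billion: reserves −¥457B, deposits −¥457B.
Totals: Δreserves = −¥506B, Δdeposits = −¥457B.
Δrequired reserves = 11% × −¥457B = −¥50.27B.
Δexcess reserves = Δreserves − Δrequired = −¥506B − (−¥50.27B) = -¥455.73 billion.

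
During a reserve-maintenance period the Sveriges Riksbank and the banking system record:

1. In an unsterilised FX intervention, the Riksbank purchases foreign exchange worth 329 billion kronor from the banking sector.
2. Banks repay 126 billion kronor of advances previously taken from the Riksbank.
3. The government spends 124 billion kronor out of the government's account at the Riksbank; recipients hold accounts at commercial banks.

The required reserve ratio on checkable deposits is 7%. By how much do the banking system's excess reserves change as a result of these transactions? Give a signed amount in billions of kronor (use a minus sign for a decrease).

FX purchase 329 billion kronor: reserves +329B, deposits 0.
Discount-window repayment 126 billion kronor: reserves −126B, deposits 0.
Government spending 124 billion kronor: reserves +124B, deposits +124B.
Totals: Δreserves = +327B, Δdeposits = +124B.
Δrequired reserves = 7% × +124B = +8.68B.
Δexcess reserves = Δreserves − Δrequired = +327B − (+8.68B) = +318.32 billion.

+318.32 billion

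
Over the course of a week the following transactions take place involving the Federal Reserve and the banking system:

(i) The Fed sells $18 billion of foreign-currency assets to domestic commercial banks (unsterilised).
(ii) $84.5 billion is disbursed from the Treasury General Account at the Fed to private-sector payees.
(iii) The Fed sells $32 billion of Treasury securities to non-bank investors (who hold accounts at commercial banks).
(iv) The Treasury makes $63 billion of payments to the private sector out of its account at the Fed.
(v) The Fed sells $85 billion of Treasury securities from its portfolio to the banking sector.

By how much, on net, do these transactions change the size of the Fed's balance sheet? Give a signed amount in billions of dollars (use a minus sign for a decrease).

-$135 billion

Fed balance sheet:
  Assets:      Securities −$117B, Foreign assets −$18B
  Liabilities: Bank reserves +$12.5B, Government deposits −$147.5B
Commercial banking system:
  Assets:      Reserves at CB +$12.5B, Securities +$85B, Foreign assets +$18B
  Liabilities: Checkable deposits +$115.5B
Change in total Fed assets = -$135 billion.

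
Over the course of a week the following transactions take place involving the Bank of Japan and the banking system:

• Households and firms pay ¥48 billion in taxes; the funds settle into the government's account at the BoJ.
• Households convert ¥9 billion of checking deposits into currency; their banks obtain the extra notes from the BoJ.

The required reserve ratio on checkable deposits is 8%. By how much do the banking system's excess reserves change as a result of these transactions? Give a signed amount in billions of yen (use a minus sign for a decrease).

-¥52.44 billion

Government account inflow ¥48 billion: reserves −¥48B, deposits −¥48B.
Currency withdrawal ¥9 billion: reserves −¥9B, deposits −¥9B.
Totals: Δreserves = −¥57B, Δdeposits = −¥57B.
Δrequired reserves = 8% × −¥57B = −¥4.56B.
Δexcess reserves = Δreserves − Δrequired = −¥57B − (−¥4.56B) = -¥52.44 billion.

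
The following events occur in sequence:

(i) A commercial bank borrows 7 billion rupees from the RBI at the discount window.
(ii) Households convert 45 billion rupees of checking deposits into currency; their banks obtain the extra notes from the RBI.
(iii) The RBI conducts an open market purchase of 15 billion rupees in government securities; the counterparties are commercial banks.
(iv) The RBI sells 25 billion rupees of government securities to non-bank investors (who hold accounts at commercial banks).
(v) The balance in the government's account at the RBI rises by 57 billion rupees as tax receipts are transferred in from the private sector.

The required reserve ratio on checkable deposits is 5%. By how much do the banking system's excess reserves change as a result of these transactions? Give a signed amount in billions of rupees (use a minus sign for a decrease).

-98.65 billion

Discount-window loan 7 billion rupees: reserves +7B, deposits 0.
Currency withdrawal 45 billion rupees: reserves −45B, deposits −45B.
OMO purchase (from banks) 15 billion rupees: reserves +15B, deposits 0.
Asset sale (to non-banks) 25 billion rupees: reserves −25B, deposits −25B.
Government account inflow 57 billion rupees: reserves −57B, deposits −57B.
Totals: Δreserves = −105B, Δdeposits = −127B.
Δrequired reserves = 5% × −127B = −6.35B.
Δexcess reserves = Δreserves − Δrequired = −105B − (−6.35B) = -98.65 billion.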